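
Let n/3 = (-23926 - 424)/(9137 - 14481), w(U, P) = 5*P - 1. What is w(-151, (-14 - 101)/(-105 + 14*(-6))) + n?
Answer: 7934617/505008 ≈ 15.712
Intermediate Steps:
w(U, P) = -1 + 5*P
n = 36525/2672 (n = 3*((-23926 - 424)/(9137 - 14481)) = 3*(-24350/(-5344)) = 3*(-24350*(-1/5344)) = 3*(12175/2672) = 36525/2672 ≈ 13.670)
w(-151, (-14 - 101)/(-105 + 14*(-6))) + n = (-1 + 5*((-14 - 101)/(-105 + 14*(-6)))) + 36525/2672 = (-1 + 5*(-115/(-105 - 84))) + 36525/2672 = (-1 + 5*(-115/(-189))) + 36525/2672 = (-1 + 5*(-115*(-1/189))) + 36525/2672 = (-1 + 5*(115/189)) + 36525/2672 = (-1 + 575/189) + 36525/2672 = 386/189 + 36525/2672 = 7934617/505008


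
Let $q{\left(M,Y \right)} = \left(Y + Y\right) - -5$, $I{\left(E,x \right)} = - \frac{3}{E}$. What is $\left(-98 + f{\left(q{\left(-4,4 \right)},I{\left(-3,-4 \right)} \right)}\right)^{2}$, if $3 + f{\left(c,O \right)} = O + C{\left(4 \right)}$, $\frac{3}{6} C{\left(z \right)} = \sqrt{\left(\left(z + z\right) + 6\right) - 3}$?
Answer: $10044 - 400 \sqrt{11} \approx 8717.3$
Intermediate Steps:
$C{\left(z \right)} = 2 \sqrt{3 + 2 z}$ ($C{\left(z \right)} = 2 \sqrt{\left(\left(z + z\right) + 6\right) - 3} = 2 \sqrt{\left(2 z + 6\right) - 3} = 2 \sqrt{\left(6 + 2 z\right) - 3} = 2 \sqrt{3 + 2 z}$)
$q{\left(M,Y \right)} = 5 + 2 Y$ ($q{\left(M,Y \right)} = 2 Y + 5 = 5 + 2 Y$)
$f{\left(c,O \right)} = -3 + O + 2 \sqrt{11}$ ($f{\left(c,O \right)} = -3 + \left(O + 2 \sqrt{3 + 2 \cdot 4}\right) = -3 + \left(O + 2 \sqrt{3 + 8}\right) = -3 + \left(O + 2 \sqrt{11}\right) = -3 + O + 2 \sqrt{11}$)
$\left(-98 + f{\left(q{\left(-4,4 \right)},I{\left(-3,-4 \right)} \right)}\right)^{2} = \left(-98 - \left(3 - 1 - 2 \sqrt{11}\right)\right)^{2} = \left(-98 - \left(2 - 2 \sqrt{11}\right)\right)^{2} = \left(-100 + 2 \sqrt{11}\right)^{2}$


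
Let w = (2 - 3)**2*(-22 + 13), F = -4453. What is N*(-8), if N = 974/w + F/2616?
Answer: 862687/981 ≈ 879.40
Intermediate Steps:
w = -9 (w = (-1)**2*(-9) = 1*(-9) = -9)
N = -862687/7848 (N = 974/(-9) - 4453/2616 = 974*(-1/9) - 4453*1/2616 = -974/9 - 4453/2616 = -862687/7848 ≈ -109.92)
N*(-8) = -862687/7848*(-8) = 862687/981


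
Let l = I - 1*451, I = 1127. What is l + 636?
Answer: 1312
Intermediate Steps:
l = 676 (l = 1127 - 1*451 = 1127 - 451 = 676)
l + 636 = 676 + 636 = 1312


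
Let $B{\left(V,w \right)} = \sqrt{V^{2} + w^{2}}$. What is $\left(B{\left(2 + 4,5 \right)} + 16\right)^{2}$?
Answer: $\left(16 + \sqrt{61}\right)^{2} \approx 566.93$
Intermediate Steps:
$\left(B{\left(2 + 4,5 \right)} + 16\right)^{2} = \left(\sqrt{\left(2 + 4\right)^{2} + 5^{2}} + 16\right)^{2} = \left(\sqrt{6^{2} + 25} + 16\right)^{2} = \left(\sqrt{36 + 25} + 16\right)^{2} = \left(\sqrt{61} + 16\right)^{2} = \left(16 + \sqrt{61}\right)^{2}$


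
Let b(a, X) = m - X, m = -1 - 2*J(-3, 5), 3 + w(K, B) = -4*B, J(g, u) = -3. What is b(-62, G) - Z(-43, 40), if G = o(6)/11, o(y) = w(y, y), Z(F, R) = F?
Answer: 555/11 ≈ 50.455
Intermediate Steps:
w(K, B) = -3 - 4*B
m = 5 (m = -1 - 2*(-3) = -1 + 6 = 5)
o(y) = -3 - 4*y
G = -27/11 (G = (-3 - 4*6)/11 = (-3 - 24)*(1/11) = -27*1/11 = -27/11 ≈ -2.4545)
b(a, X) = 5 - X
b(-62, G) - Z(-43, 40) = (5 - 1*(-27/11)) - 1*(-43) = (5 + 27/11) + 43 = 82/11 + 43 = 555/11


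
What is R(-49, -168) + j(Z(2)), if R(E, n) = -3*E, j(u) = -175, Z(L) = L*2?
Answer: -28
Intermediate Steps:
Z(L) = 2*L
R(-49, -168) + j(Z(2)) = -3*(-49) - 175 = 147 - 175 = -28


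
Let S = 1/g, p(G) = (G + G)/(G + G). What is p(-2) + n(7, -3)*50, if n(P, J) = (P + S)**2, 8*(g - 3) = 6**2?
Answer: 22907/9 ≈ 2545.2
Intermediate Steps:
p(G) = 1 (p(G) = (2*G)/((2*G)) = (2*G)*(1/(2*G)) = 1)
g = 15/2 (g = 3 + (1/8)*6**2 = 3 + (1/8)*36 = 3 + 9/2 = 15/2 ≈ 7.5000)
S = 2/15 (S = 1/(15/2) = 2/15 ≈ 0.13333)
n(P, J) = (2/15 + P)**2 (n(P, J) = (P + 2/15)**2 = (2/15 + P)**2)
p(-2) + n(7, -3)*50 = 1 + ((2 + 15*7)**2/225)*50 = 1 + ((2 + 105)**2/225)*50 = 1 + ((1/225)*107**2)*50 = 1 + ((1/225)*11449)*50 = 1 + (11449/225)*50 = 1 + 22898/9 = 22907/9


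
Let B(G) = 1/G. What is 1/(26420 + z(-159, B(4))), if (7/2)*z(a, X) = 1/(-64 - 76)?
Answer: 490/12945799 ≈ 3.7850e-5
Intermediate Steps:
z(a, X) = -1/490 (z(a, X) = 2/(7*(-64 - 76)) = (2/7)/(-140) = (2/7)*(-1/140) = -1/490)
1/(26420 + z(-159, B(4))) = 1/(26420 - 1/490) = 1/(12945799/490) = 490/12945799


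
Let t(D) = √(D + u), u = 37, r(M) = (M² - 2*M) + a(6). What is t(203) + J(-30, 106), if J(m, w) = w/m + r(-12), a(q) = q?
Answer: 2557/15 + 4*√15 ≈ 185.96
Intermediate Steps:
r(M) = 6 + M² - 2*M (r(M) = (M² - 2*M) + 6 = 6 + M² - 2*M)
t(D) = √(37 + D) (t(D) = √(D + 37) = √(37 + D))
J(m, w) = 174 + w/m (J(m, w) = w/m + (6 + (-12)² - 2*(-12)) = w/m + (6 + 144 + 24) = w/m + 174 = 174 + w/m)
t(203) + J(-30, 106) = √(37 + 203) + (174 + 106/(-30)) = √240 + (174 + 106*(-1/30)) = 4*√15 + (174 - 53/15) = 4*√15 + 2557/15 = 2557/15 + 4*√15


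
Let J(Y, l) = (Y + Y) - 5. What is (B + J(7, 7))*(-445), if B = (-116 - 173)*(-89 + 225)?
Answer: 17486275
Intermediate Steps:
J(Y, l) = -5 + 2*Y (J(Y, l) = 2*Y - 5 = -5 + 2*Y)
B = -39304 (B = -289*136 = -39304)
(B + J(7, 7))*(-445) = (-39304 + (-5 + 2*7))*(-445) = (-39304 + (-5 + 14))*(-445) = (-39304 + 9)*(-445) = -39295*(-445) = 17486275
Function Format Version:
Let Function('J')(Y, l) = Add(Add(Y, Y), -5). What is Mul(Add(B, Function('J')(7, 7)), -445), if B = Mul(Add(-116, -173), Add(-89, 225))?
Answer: 17486275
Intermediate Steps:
Function('J')(Y, l) = Add(-5, Mul(2, Y)) (Function('J')(Y, l) = Add(Mul(2, Y), -5) = Add(-5, Mul(2, Y)))
B = -39304 (B = Mul(-289, 136) = -39304)
Mul(Add(B, Function('J')(7, 7)), -445) = Mul(Add(-39304, Add(-5, Mul(2, 7))), -445) = Mul(Add(-39304, Add(-5, 14)), -445) = Mul(Add(-39304, 9), -445) = Mul(-39295, -445) = 17486275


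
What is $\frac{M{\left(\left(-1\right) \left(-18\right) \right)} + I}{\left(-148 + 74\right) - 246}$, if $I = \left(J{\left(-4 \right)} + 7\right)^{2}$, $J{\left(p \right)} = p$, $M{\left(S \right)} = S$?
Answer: $- \frac{27}{320} \approx -0.084375$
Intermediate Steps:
$I = 9$ ($I = \left(-4 + 7\right)^{2} = 3^{2} = 9$)
$\frac{M{\left(\left(-1\right) \left(-18\right) \right)} + I}{\left(-148 + 74\right) - 246} = \frac{\left(-1\right) \left(-18\right) + 9}{\left(-148 + 74\right) - 246} = \frac{18 + 9}{-74 - 246} = \frac{1}{-320} \cdot 27 = \left(- \frac{1}{320}\right) 27 = - \frac{27}{320}$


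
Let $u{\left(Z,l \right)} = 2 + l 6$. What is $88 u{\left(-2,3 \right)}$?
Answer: $1760$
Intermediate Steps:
$u{\left(Z,l \right)} = 2 + 6 l$
$88 u{\left(-2,3 \right)} = 88 \left(2 + 6 \cdot 3\right) = 88 \left(2 + 18\right) = 88 \cdot 20 = 1760$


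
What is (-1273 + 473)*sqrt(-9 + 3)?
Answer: -800*I*sqrt(6) ≈ -1959.6*I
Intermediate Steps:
(-1273 + 473)*sqrt(-9 + 3) = -800*I*sqrt(6)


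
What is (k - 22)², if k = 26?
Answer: 16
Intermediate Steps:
(k - 22)² = (26 - 22)² = 4² = 16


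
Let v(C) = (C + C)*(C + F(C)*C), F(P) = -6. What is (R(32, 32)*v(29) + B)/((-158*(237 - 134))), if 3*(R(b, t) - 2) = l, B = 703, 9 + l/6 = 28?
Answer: 335697/16274 ≈ 20.628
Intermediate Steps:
l = 114 (l = -54 + 6*28 = -54 + 168 = 114)
R(b, t) = 40 (R(b, t) = 2 + (⅓)*114 = 2 + 38 = 40)
v(C) = -10*C² (v(C) = (C + C)*(C - 6*C) = (2*C)*(-5*C) = -10*C²)
(R(32, 32)*v(29) + B)/((-158*(237 - 134))) = (40*(-10*29²) + 703)/((-158*(237 - 134))) = (40*(-10*841) + 703)/((-158*103)) = (40*(-8410) + 703)/(-16274) = (-336400 + 703)*(-1/16274) = -335697*(-1/16274) = 335697/16274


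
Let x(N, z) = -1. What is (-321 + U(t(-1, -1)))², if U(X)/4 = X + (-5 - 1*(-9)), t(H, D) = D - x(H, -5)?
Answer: 93025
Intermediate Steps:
t(H, D) = 1 + D (t(H, D) = D - 1*(-1) = D + 1 = 1 + D)
U(X) = 16 + 4*X (U(X) = 4*(X + (-5 - 1*(-9))) = 4*(X + (-5 + 9)) = 4*(X + 4) = 4*(4 + X) = 16 + 4*X)
(-321 + U(t(-1, -1)))² = (-321 + (16 + 4*(1 - 1)))² = (-321 + (16 + 4*0))² = (-321 + (16 + 0))² = (-321 + 16)² = (-305)² = 93025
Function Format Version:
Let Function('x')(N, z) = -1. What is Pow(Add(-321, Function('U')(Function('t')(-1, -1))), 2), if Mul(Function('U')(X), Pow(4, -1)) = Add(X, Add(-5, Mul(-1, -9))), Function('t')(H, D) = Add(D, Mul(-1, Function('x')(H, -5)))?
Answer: 93025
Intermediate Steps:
Function('t')(H, D) = Add(1, D) (Function('t')(H, D) = Add(D, Mul(-1, -1)) = Add(D, 1) = Add(1, D))
Function('U')(X) = Add(16, Mul(4, X)) (Function('U')(X) = Mul(4, Add(X, Add(-5, Mul(-1, -9)))) = Mul(4, Add(X, Add(-5, 9))) = Mul(4, Add(X, 4)) = Mul(4, Add(4, X)) = Add(16, Mul(4, X)))
Pow(Add(-321, Function('U')(Function('t')(-1, -1))), 2) = Pow(Add(-321, Add(16, Mul(4, Add(1, -1)))), 2) = Pow(Add(-321, Add(16, Mul(4, 0))), 2) = Pow(Add(-321, Add(16, 0)), 2) = Pow(Add(-321, 16), 2) = Pow(-305, 2) = 93025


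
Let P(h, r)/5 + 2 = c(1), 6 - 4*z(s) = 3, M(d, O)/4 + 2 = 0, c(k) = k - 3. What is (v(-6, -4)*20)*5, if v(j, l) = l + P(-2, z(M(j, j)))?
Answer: -2400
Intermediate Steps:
c(k) = -3 + k
M(d, O) = -8 (M(d, O) = -8 + 4*0 = -8 + 0 = -8)
z(s) = ¾ (z(s) = 3/2 - ¼*3 = 3/2 - ¾ = ¾)
P(h, r) = -20 (P(h, r) = -10 + 5*(-3 + 1) = -10 + 5*(-2) = -10 - 10 = -20)
v(j, l) = -20 + l (v(j, l) = l - 20 = -20 + l)
(v(-6, -4)*20)*5 = ((-20 - 4)*20)*5 = -24*20*5 = -480*5 = -2400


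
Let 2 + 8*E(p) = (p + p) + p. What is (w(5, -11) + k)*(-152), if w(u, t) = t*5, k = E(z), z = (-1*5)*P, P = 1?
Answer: 8683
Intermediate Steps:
z = -5 (z = -1*5*1 = -5*1 = -5)
E(p) = -1/4 + 3*p/8 (E(p) = -1/4 + ((p + p) + p)/8 = -1/4 + (2*p + p)/8 = -1/4 + (3*p)/8 = -1/4 + 3*p/8)
k = -17/8 (k = -1/4 + (3/8)*(-5) = -1/4 - 15/8 = -17/8 ≈ -2.1250)
w(u, t) = 5*t
(w(5, -11) + k)*(-152) = (5*(-11) - 17/8)*(-152) = (-55 - 17/8)*(-152) = -457/8*(-152) = 8683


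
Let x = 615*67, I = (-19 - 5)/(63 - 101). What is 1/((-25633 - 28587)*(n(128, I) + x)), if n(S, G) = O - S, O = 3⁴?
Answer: -1/2231586760 ≈ -4.4811e-10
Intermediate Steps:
I = 12/19 (I = -24/(-38) = -24*(-1/38) = 12/19 ≈ 0.63158)
O = 81
x = 41205
n(S, G) = 81 - S
1/((-25633 - 28587)*(n(128, I) + x)) = 1/((-25633 - 28587)*((81 - 1*128) + 41205)) = 1/(-54220*((81 - 128) + 41205)) = 1/(-54220*(-47 + 41205)) = 1/(-54220*41158) = 1/(-2231586760) = -1/2231586760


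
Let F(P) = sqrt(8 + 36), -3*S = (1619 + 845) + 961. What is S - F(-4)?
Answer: -3425/3 - 2*sqrt(11) ≈ -1148.3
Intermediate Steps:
S = -3425/3 (S = -((1619 + 845) + 961)/3 = -(2464 + 961)/3 = -1/3*3425 = -3425/3 ≈ -1141.7)
F(P) = 2*sqrt(11) (F(P) = sqrt(44) = 2*sqrt(11))
S - F(-4) = -3425/3 - 2*sqrt(11)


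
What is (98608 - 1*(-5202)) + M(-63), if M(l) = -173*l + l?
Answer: 114646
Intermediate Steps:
M(l) = -172*l
(98608 - 1*(-5202)) + M(-63) = (98608 - 1*(-5202)) - 172*(-63) = (98608 + 5202) + 10836 = 103810 + 10836 = 114646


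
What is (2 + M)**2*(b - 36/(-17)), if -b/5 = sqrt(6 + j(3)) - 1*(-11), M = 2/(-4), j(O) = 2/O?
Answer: -8091/68 - 15*sqrt(15)/2 ≈ -148.03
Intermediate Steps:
M = -1/2 (M = 2*(-1/4) = -1/2 ≈ -0.50000)
b = -55 - 10*sqrt(15)/3 (b = -5*(sqrt(6 + 2/3) - 1*(-11)) = -5*(sqrt(6 + 2*(1/3)) + 11) = -5*(sqrt(6 + 2/3) + 11) = -5*(sqrt(20/3) + 11) = -5*(2*sqrt(15)/3 + 11) = -5*(11 + 2*sqrt(15)/3) = -55 - 10*sqrt(15)/3 ≈ -67.910)
(2 + M)**2*(b - 36/(-17)) = (2 - 1/2)**2*((-55 - 10*sqrt(15)/3) - 36/(-17)) = (3/2)**2*((-55 - 10*sqrt(15)/3) - 36*(-1/17)) = 9*((-55 - 10*sqrt(15)/3) + 36/17)/4 = 9*(-899/17 - 10*sqrt(15)/3)/4 = -8091/68 - 15*sqrt(15)/2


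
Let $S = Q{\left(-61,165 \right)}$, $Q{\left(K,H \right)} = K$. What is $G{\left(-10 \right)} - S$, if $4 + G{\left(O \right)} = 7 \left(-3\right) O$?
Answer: $267$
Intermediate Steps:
$S = -61$
$G{\left(O \right)} = -4 - 21 O$ ($G{\left(O \right)} = -4 + 7 \left(-3\right) O = -4 - 21 O$)
$G{\left(-10 \right)} - S = \left(-4 - -210\right) - -61 = \left(-4 + 210\right) + 61 = 206 + 61 = 267$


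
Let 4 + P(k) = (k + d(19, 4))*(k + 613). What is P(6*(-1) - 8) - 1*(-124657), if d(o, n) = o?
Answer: 127648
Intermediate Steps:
P(k) = -4 + (19 + k)*(613 + k) (P(k) = -4 + (k + 19)*(k + 613) = -4 + (19 + k)*(613 + k))
P(6*(-1) - 8) - 1*(-124657) = (11643 + (6*(-1) - 8)**2 + 632*(6*(-1) - 8)) - 1*(-124657) = (11643 + (-6 - 8)**2 + 632*(-6 - 8)) + 124657 = (11643 + (-14)**2 + 632*(-14)) + 124657 = (11643 + 196 - 8848) + 124657 = 2991 + 124657 = 127648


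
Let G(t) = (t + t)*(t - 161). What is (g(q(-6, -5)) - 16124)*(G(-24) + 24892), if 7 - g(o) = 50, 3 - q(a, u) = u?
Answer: -545991924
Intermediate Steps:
G(t) = 2*t*(-161 + t) (G(t) = (2*t)*(-161 + t) = 2*t*(-161 + t))
q(a, u) = 3 - u
g(o) = -43 (g(o) = 7 - 1*50 = 7 - 50 = -43)
(g(q(-6, -5)) - 16124)*(G(-24) + 24892) = (-43 - 16124)*(2*(-24)*(-161 - 24) + 24892) = -16167*(2*(-24)*(-185) + 24892) = -16167*(8880 + 24892) = -16167*33772 = -545991924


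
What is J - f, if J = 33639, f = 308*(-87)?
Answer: 60435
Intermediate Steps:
f = -26796
J - f = 33639 - 1*(-26796) = 33639 + 26796 = 60435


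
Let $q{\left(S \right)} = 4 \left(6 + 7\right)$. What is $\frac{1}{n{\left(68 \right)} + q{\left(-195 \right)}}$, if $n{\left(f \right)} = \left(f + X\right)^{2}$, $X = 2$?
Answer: $\frac{1}{4952} \approx 0.00020194$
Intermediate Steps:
$n{\left(f \right)} = \left(2 + f\right)^{2}$ ($n{\left(f \right)} = \left(f + 2\right)^{2} = \left(2 + f\right)^{2}$)
$q{\left(S \right)} = 52$ ($q{\left(S \right)} = 4 \cdot 13 = 52$)
$\frac{1}{n{\left(68 \right)} + q{\left(-195 \right)}} = \frac{1}{\left(2 + 68\right)^{2} + 52} = \frac{1}{70^{2} + 52} = \frac{1}{4900 + 52} = \frac{1}{4952}$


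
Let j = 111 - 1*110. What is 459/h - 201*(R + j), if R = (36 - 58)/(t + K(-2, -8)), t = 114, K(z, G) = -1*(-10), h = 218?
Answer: -551565/3379 ≈ -163.23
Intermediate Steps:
K(z, G) = 10
j = 1 (j = 111 - 110 = 1)
R = -11/62 (R = (36 - 58)/(114 + 10) = -22/124 = -22*1/124 = -11/62 ≈ -0.17742)
459/h - 201*(R + j) = 459/218 - 201*(-11/62 + 1) = 459*(1/218) - 201*51/62 = 459/218 - 10251/62 = -551565/3379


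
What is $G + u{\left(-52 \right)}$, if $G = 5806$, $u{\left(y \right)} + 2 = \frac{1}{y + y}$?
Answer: $\frac{603615}{104} \approx 5804.0$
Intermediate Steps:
$u{\left(y \right)} = -2 + \frac{1}{2 y}$ ($u{\left(y \right)} = -2 + \frac{1}{y + y} = -2 + \frac{1}{2 y}$)
$G + u{\left(-52 \right)} = 5806 - \left(2 - \frac{1}{2 \left(-52\right)}\right) = 5806 + \left(-2 + \frac{1}{2} \left(- \frac{1}{52}\right)\right) = 5806 - \frac{209}{104} = \frac{603615}{104}$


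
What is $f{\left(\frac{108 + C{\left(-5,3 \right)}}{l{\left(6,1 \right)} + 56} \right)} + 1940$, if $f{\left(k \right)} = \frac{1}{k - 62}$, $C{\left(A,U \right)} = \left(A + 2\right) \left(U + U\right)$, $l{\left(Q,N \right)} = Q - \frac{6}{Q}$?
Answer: $\frac{7162419}{3692} \approx 1940.0$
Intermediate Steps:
$l{\left(Q,N \right)} = Q - \frac{6}{Q}$
$C{\left(A,U \right)} = 2 U \left(2 + A\right)$ ($C{\left(A,U \right)} = \left(2 + A\right) 2 U = 2 U \left(2 + A\right)$)
$f{\left(k \right)} = \frac{1}{-62 + k}$
$f{\left(\frac{108 + C{\left(-5,3 \right)}}{l{\left(6,1 \right)} + 56} \right)} + 1940 = \frac{1}{-62 + \frac{108 + 2 \cdot 3 \left(2 - 5\right)}{\left(6 - \frac{6}{6}\right) + 56}} + 1940 = \frac{1}{-62 + \frac{108 + 2 \cdot 3 \left(-3\right)}{\left(6 - 1\right) + 56}} + 1940 = \frac{1}{-62 + \frac{108 - 18}{\left(6 - 1\right) + 56}} + 1940 = \frac{1}{-62 + \frac{90}{5 + 56}} + 1940 = \frac{1}{-62 + \frac{90}{61}} + 1940 = \frac{1}{- \frac{3692}{61}} + 1940 = - \frac{61}{3692} + 1940 = \frac{7162419}{3692}$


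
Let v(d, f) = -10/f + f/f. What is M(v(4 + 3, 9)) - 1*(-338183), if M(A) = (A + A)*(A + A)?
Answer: 27392827/81 ≈ 3.3818e+5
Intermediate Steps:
v(d, f) = 1 - 10/f (v(d, f) = -10/f + 1 = 1 - 10/f)
M(A) = 4*A² (M(A) = (2*A)*(2*A) = 4*A²)
M(v(4 + 3, 9)) - 1*(-338183) = 4*((-10 + 9)/9)² - 1*(-338183) = 4*((⅑)*(-1))² + 338183 = 4*(-⅑)² + 338183 = 4*(1/81) + 338183 = 4/81 + 338183 = 27392827/81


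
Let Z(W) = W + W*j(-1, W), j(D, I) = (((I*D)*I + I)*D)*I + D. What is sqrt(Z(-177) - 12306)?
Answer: 8*sqrt(15422487) ≈ 31417.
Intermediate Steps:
j(D, I) = D + D*I*(I + D*I**2) (j(D, I) = (((D*I)*I + I)*D)*I + D = ((D*I**2 + I)*D)*I + D = ((I + D*I**2)*D)*I + D = (D*(I + D*I**2))*I + D = D*I*(I + D*I**2) + D = D + D*I*(I + D*I**2))
Z(W) = W + W*(-1 + W**3 - W**2) (Z(W) = W + W*(-(1 + W**2 - W**3)) = W + W*(-1 + W**3 - W**2))
sqrt(Z(-177) - 12306) = sqrt((-177)**3*(-1 - 177) - 12306) = sqrt(-5545233*(-178) - 12306) = sqrt(987051474 - 12306) = sqrt(987039168) = 8*sqrt(15422487)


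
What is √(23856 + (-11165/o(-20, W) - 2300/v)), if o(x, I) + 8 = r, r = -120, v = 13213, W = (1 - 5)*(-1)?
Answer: √1070095044636554/211408 ≈ 154.74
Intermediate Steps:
W = 4 (W = -4*(-1) = 4)
o(x, I) = -128 (o(x, I) = -8 - 120 = -128)
√(23856 + (-11165/o(-20, W) - 2300/v)) = √(23856 + (-11165/(-128) - 2300/13213)) = √(23856 + (-11165*(-1/128) - 2300*1/13213)) = √(23856 + (11165/128 - 2300/13213)) = √(23856 + 147228745/1691264) = √(40494022729/1691264) = √1070095044636554/211408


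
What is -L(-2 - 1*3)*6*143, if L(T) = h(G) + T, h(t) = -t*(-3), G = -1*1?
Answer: 6864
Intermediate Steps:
G = -1
h(t) = 3*t
L(T) = -3 + T (L(T) = 3*(-1) + T = -3 + T)
-L(-2 - 1*3)*6*143 = -(-3 + (-2 - 1*3))*6*143 = -(-3 + (-2 - 3))*6*143 = -(-3 - 5)*6*143 = -(-8*6)*143 = -(-48)*143 = -1*(-6864) = 6864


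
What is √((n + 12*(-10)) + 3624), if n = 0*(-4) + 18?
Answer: √3522 ≈ 59.346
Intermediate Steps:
n = 18 (n = 0 + 18 = 18)
√((n + 12*(-10)) + 3624) = √((18 + 12*(-10)) + 3624) = √((18 - 120) + 3624) = √(-102 + 3624) = √3522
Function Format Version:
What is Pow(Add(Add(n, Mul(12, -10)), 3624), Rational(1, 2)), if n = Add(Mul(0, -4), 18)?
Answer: Pow(3522, Rational(1, 2)) ≈ 59.346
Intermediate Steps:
n = 18 (n = Add(0, 18) = 18)
Pow(Add(Add(n, Mul(12, -10)), 3624), Rational(1, 2)) = Pow(Add(Add(18, Mul(12, -10)), 3624), Rational(1, 2)) = Pow(Add(Add(18, -120), 3624), Rational(1, 2)) = Pow(Add(-102, 3624), Rational(1, 2)) = Pow(3522, Rational(1, 2))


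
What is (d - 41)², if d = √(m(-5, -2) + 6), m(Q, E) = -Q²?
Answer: (41 - I*√19)² ≈ 1662.0 - 357.43*I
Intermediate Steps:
d = I*√19 (d = √(-1*(-5)² + 6) = √(-1*25 + 6) = √(-25 + 6) = √(-19) = I*√19 ≈ 4.3589*I)
(d - 41)² = (I*√19 - 41)² = (-41 + I*√19)²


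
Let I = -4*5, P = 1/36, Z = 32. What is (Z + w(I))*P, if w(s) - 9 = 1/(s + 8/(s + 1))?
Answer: 15889/13968 ≈ 1.1375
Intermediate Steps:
P = 1/36 ≈ 0.027778
I = -20
w(s) = 9 + 1/(s + 8/(1 + s)) (w(s) = 9 + 1/(s + 8/(s + 1)) = 9 + 1/(s + 8/(1 + s)))
(Z + w(I))*P = (32 + (73 + 9*(-20)² + 10*(-20))/(8 - 20 + (-20)²))*(1/36) = (32 + (73 + 9*400 - 200)/(8 - 20 + 400))*(1/36) = (32 + (73 + 3600 - 200)/388)*(1/36) = (32 + (1/388)*3473)*(1/36) = (32 + 3473/388)*(1/36) = (15889/388)*(1/36) = 15889/13968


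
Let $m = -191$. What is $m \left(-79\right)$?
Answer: $15089$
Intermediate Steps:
$m \left(-79\right) = \left(-191\right) \left(-79\right) = 15089$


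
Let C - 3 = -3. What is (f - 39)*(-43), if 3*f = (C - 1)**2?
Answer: 4988/3 ≈ 1662.7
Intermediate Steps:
C = 0 (C = 3 - 3 = 0)
f = 1/3 (f = (0 - 1)**2/3 = (1/3)*(-1)**2 = (1/3)*1 = 1/3 ≈ 0.33333)
(f - 39)*(-43) = (1/3 - 39)*(-43) = -116/3*(-43) = 4988/3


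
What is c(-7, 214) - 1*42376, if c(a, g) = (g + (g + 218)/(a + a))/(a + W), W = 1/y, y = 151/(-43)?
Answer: -163244391/3850 ≈ -42401.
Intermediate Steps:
y = -151/43 (y = 151*(-1/43) = -151/43 ≈ -3.5116)
W = -43/151 (W = 1/(-151/43) = -43/151 ≈ -0.28477)
c(a, g) = (g + (218 + g)/(2*a))/(-43/151 + a) (c(a, g) = (g + (g + 218)/(a + a))/(a - 43/151) = (g + (218 + g)/((2*a)))/(-43/151 + a) = (g + (218 + g)*(1/(2*a)))/(-43/151 + a) = (g + (218 + g)/(2*a))/(-43/151 + a))
c(-7, 214) - 1*42376 = (151/2)*(218 + 214 + 2*(-7)*214)/(-7*(-43 + 151*(-7))) - 1*42376 = (151/2)*(-⅐)*(218 + 214 - 2996)/(-43 - 1057) - 42376 = (151/2)*(-⅐)*(-2564)/(-1100) - 42376 = (151/2)*(-⅐)*(-1/1100)*(-2564) - 42376 = -96791/3850 - 42376 = -163244391/3850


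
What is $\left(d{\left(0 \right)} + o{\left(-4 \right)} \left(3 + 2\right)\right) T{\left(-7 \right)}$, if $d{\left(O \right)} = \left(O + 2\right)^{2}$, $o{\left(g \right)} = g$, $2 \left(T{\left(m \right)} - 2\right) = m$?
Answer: $24$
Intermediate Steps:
$T{\left(m \right)} = 2 + \frac{m}{2}$
$d{\left(O \right)} = \left(2 + O\right)^{2}$
$\left(d{\left(0 \right)} + o{\left(-4 \right)} \left(3 + 2\right)\right) T{\left(-7 \right)} = \left(\left(2 + 0\right)^{2} - 4 \left(3 + 2\right)\right) \left(2 + \frac{1}{2} \left(-7\right)\right) = \left(2^{2} - 20\right) \left(2 - \frac{7}{2}\right) = \left(4 - 20\right) \left(- \frac{3}{2}\right) = \left(-16\right) \left(- \frac{3}{2}\right) = 24$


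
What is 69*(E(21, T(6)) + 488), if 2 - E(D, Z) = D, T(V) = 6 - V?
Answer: 32361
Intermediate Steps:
E(D, Z) = 2 - D
69*(E(21, T(6)) + 488) = 69*((2 - 1*21) + 488) = 69*((2 - 21) + 488) = 69*(-19 + 488) = 69*469 = 32361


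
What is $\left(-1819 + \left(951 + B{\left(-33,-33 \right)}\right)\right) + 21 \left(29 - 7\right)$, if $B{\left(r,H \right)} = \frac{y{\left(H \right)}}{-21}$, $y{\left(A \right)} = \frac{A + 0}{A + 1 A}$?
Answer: $- \frac{17053}{42} \approx -406.02$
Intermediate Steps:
$y{\left(A \right)} = \frac{1}{2}$ ($y{\left(A \right)} = \frac{A}{A + A} = \frac{A}{2 A} = A \frac{1}{2 A} = \frac{1}{2}$)
$B{\left(r,H \right)} = - \frac{1}{42}$ ($B{\left(r,H \right)} = \frac{1}{2 \left(-21\right)} = \frac{1}{2} \left(- \frac{1}{21}\right) = - \frac{1}{42}$)
$\left(-1819 + \left(951 + B{\left(-33,-33 \right)}\right)\right) + 21 \left(29 - 7\right) = \left(-1819 + \left(951 - \frac{1}{42}\right)\right) + 21 \left(29 - 7\right) = \left(-1819 + \frac{39941}{42}\right) + 21 \cdot 22 = - \frac{36457}{42} + 462 = - \frac{17053}{42}$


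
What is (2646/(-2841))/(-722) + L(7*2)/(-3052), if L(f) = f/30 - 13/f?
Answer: 315806819/219109397640 ≈ 0.0014413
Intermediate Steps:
L(f) = -13/f + f/30 (L(f) = f*(1/30) - 13/f = f/30 - 13/f = -13/f + f/30)
(2646/(-2841))/(-722) + L(7*2)/(-3052) = (2646/(-2841))/(-722) + (-13/(7*2) + (7*2)/30)/(-3052) = (2646*(-1/2841))*(-1/722) + (-13/14 + (1/30)*14)*(-1/3052) = -882/947*(-1/722) + (-13*1/14 + 7/15)*(-1/3052) = 441/341867 + (-13/14 + 7/15)*(-1/3052) = 441/341867 - 97/210*(-1/3052) = 441/341867 + 97/640920 = 315806819/219109397640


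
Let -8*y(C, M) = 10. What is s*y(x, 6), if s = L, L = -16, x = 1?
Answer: 20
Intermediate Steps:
y(C, M) = -5/4 (y(C, M) = -1/8*10 = -5/4)
s = -16
s*y(x, 6) = -16*(-5/4) = 20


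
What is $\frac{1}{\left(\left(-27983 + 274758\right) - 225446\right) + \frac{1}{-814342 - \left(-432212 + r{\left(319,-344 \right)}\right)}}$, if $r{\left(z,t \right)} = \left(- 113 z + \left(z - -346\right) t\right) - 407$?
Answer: $\frac{116916}{2493701363} \approx 4.6885 \cdot 10^{-5}$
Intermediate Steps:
$r{\left(z,t \right)} = -407 - 113 z + t \left(346 + z\right)$ ($r{\left(z,t \right)} = \left(- 113 z + \left(z + 346\right) t\right) - 407 = \left(- 113 z + \left(346 + z\right) t\right) - 407 = \left(- 113 z + t \left(346 + z\right)\right) - 407 = -407 - 113 z + t \left(346 + z\right)$)
$\frac{1}{\left(\left(-27983 + 274758\right) - 225446\right) + \frac{1}{-814342 - \left(-432212 + r{\left(319,-344 \right)}\right)}} = \frac{1}{\left(\left(-27983 + 274758\right) - 225446\right) + \frac{1}{-814342 - \left(-432619 - 145783 - 119024\right)}} = \frac{1}{\left(246775 - 225446\right) + \frac{1}{-814342 + \left(432212 - \left(-407 - 36047 - 119024 - 109736\right)\right)}} = \frac{1}{21329 + \frac{1}{-814342 + \left(432212 - -265214\right)}} = \frac{1}{21329 + \frac{1}{-814342 + \left(432212 + 265214\right)}} = \frac{1}{21329 + \frac{1}{-814342 + 697426}} = \frac{1}{21329 + \frac{1}{-116916}} = \frac{1}{21329 - \frac{1}{116916}} = \frac{1}{\frac{2493701363}{116916}} = \frac{116916}{2493701363}$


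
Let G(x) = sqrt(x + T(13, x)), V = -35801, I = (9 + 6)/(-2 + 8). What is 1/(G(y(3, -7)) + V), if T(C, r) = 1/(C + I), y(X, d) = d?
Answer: -1109831/39733059846 - I*sqrt(6665)/39733059846 ≈ -2.7932e-5 - 2.0547e-9*I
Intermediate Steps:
I = 5/2 (I = 15/6 = 15*(1/6) = 5/2 ≈ 2.5000)
T(C, r) = 1/(5/2 + C) (T(C, r) = 1/(C + 5/2) = 1/(5/2 + C))
G(x) = sqrt(2/31 + x) (G(x) = sqrt(x + 2/(5 + 2*13)) = sqrt(x + 2/(5 + 26)) = sqrt(x + 2/31) = sqrt(2/31 + x))
1/(G(y(3, -7)) + V) = 1/(sqrt(62 + 961*(-7))/31 - 35801) = 1/(sqrt(62 - 6727)/31 - 35801) = 1/(sqrt(-6665)/31 - 35801) = 1/((I*sqrt(6665))/31 - 35801) = 1/(I*sqrt(6665)/31 - 35801) = 1/(-35801 + I*sqrt(6665)/31)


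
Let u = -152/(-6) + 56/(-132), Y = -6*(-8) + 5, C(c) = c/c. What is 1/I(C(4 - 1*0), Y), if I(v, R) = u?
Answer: 11/274 ≈ 0.040146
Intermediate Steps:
C(c) = 1
Y = 53 (Y = 48 + 5 = 53)
u = 274/11 (u = -152*(-1/6) + 56*(-1/132) = 76/3 - 14/33 = 274/11 ≈ 24.909)
I(v, R) = 274/11
1/I(C(4 - 1*0), Y) = 1/(274/11) = 11/274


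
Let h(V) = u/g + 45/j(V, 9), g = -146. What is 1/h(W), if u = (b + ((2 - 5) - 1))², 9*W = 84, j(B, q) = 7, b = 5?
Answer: 1022/6563 ≈ 0.15572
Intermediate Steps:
W = 28/3 (W = (⅑)*84 = 28/3 ≈ 9.3333)
u = 1 (u = (5 + ((2 - 5) - 1))² = (5 + (-3 - 1))² = (5 - 4)² = 1² = 1)
h(V) = 6563/1022 (h(V) = 1/(-146) + 45/7 = 1*(-1/146) + 45*(⅐) = -1/146 + 45/7 = 6563/1022)
1/h(W) = 1/(6563/1022) = 1022/6563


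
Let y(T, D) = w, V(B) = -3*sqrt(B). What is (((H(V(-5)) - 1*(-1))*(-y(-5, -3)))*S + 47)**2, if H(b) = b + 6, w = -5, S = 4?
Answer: 16969 - 22440*I*sqrt(5) ≈ 16969.0 - 50177.0*I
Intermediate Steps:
H(b) = 6 + b
y(T, D) = -5
(((H(V(-5)) - 1*(-1))*(-y(-5, -3)))*S + 47)**2 = ((((6 - 3*I*sqrt(5)) - 1*(-1))*(-1*(-5)))*4 + 47)**2 = ((((6 - 3*I*sqrt(5)) + 1)*5)*4 + 47)**2 = (((7 - 3*I*sqrt(5))*5)*4 + 47)**2 = ((35 - 15*I*sqrt(5))*4 + 47)**2 = ((140 - 60*I*sqrt(5)) + 47)**2 = (187 - 60*I*sqrt(5))**2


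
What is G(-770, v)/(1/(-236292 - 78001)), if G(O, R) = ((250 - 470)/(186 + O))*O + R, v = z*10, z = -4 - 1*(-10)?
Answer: 5278550935/73 ≈ 7.2309e+7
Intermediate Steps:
z = 6 (z = -4 + 10 = 6)
v = 60 (v = 6*10 = 60)
G(O, R) = R - 220*O/(186 + O) (G(O, R) = (-220/(186 + O))*O + R = -220*O/(186 + O) + R = R - 220*O/(186 + O))
G(-770, v)/(1/(-236292 - 78001)) = ((-220*(-770) + 186*60 - 770*60)/(186 - 770))/(1/(-236292 - 78001)) = ((169400 + 11160 - 46200)/(-584))/(1/(-314293)) = (-1/584*134360)/(-1/314293) = -16795/73*(-314293) = 5278550935/73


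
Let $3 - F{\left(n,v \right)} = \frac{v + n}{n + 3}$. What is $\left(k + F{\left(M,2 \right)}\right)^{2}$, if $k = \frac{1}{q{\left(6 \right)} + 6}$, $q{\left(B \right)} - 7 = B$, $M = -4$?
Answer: $\frac{400}{361} \approx 1.108$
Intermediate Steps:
$q{\left(B \right)} = 7 + B$
$F{\left(n,v \right)} = 3 - \frac{n + v}{3 + n}$ ($F{\left(n,v \right)} = 3 - \frac{v + n}{n + 3} = 3 - \frac{n + v}{3 + n}$)
$k = \frac{1}{19}$ ($k = \frac{1}{\left(7 + 6\right) + 6} = \frac{1}{13 + 6} = \frac{1}{19} \approx 0.052632$)
$\left(k + F{\left(M,2 \right)}\right)^{2} = \left(\frac{1}{19} + \frac{9 - 2 + 2 \left(-4\right)}{3 - 4}\right)^{2} = \left(\frac{1}{19} + \frac{9 - 2 - 8}{-1}\right)^{2} = \left(\frac{1}{19} - -1\right)^{2} = \left(\frac{1}{19} + 1\right)^{2} = \left(\frac{20}{19}\right)^{2} = \frac{400}{361}$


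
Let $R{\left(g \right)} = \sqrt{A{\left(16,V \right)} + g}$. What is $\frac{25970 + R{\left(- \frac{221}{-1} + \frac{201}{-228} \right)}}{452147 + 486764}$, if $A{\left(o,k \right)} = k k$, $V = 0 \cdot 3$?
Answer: $\frac{25970}{938911} + \frac{\sqrt{317851}}{35678618} \approx 0.027676$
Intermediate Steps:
$V = 0$
$A{\left(o,k \right)} = k^{2}$
$R{\left(g \right)} = \sqrt{g}$ ($R{\left(g \right)} = \sqrt{0^{2} + g} = \sqrt{0 + g} = \sqrt{g}$)
$\frac{25970 + R{\left(- \frac{221}{-1} + \frac{201}{-228} \right)}}{452147 + 486764} = \frac{25970 + \sqrt{- \frac{221}{-1} + \frac{201}{-228}}}{452147 + 486764} = \frac{25970 + \sqrt{\left(-221\right) \left(-1\right) + 201 \left(- \frac{1}{228}\right)}}{938911} = \left(25970 + \sqrt{221 - \frac{67}{76}}\right) \frac{1}{938911} = \left(25970 + \sqrt{\frac{16729}{76}}\right) \frac{1}{938911} = \left(25970 + \frac{\sqrt{317851}}{38}\right) \frac{1}{938911} = \frac{25970}{938911} + \frac{\sqrt{317851}}{35678618}$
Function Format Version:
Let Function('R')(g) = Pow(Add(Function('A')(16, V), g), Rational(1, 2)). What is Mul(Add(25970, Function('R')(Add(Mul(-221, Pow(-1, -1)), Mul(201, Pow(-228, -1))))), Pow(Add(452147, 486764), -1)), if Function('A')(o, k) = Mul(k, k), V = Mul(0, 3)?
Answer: Add(Rational(25970, 938911), Mul(Rational(1, 35678618), Pow(317851, Rational(1, 2)))) ≈ 0.027676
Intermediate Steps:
V = 0
Function('A')(o, k) = Pow(k, 2)
Function('R')(g) = Pow(g, Rational(1, 2)) (Function('R')(g) = Pow(Add(Pow(0, 2), g), Rational(1, 2)) = Pow(Add(0, g), Rational(1, 2)) = Pow(g, Rational(1, 2)))
Mul(Add(25970, Function('R')(Add(Mul(-221, Pow(-1, -1)), Mul(201, Pow(-228, -1))))), Pow(Add(452147, 486764), -1)) = Mul(Add(25970, Pow(Add(Mul(-221, Pow(-1, -1)), Mul(201, Pow(-228, -1))), Rational(1, 2))), Pow(Add(452147, 486764), -1)) = Mul(Add(25970, Pow(Add(Mul(-221, -1), Mul(201, Rational(-1, 228))), Rational(1, 2))), Pow(938911, -1)) = Mul(Add(25970, Pow(Add(221, Rational(-67, 76)), Rational(1, 2))), Rational(1, 938911)) = Mul(Add(25970, Pow(Rational(16729, 76), Rational(1, 2))), Rational(1, 938911)) = Mul(Add(25970, Mul(Rational(1, 38), Pow(317851, Rational(1, 2)))), Rational(1, 938911)) = Add(Rational(25970, 938911), Mul(Rational(1, 35678618), Pow(317851, Rational(1, 2))))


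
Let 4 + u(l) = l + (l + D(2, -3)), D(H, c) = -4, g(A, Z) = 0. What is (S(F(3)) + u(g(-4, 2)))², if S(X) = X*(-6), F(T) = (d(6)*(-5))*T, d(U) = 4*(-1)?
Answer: 135424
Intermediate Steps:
d(U) = -4
F(T) = 20*T (F(T) = (-4*(-5))*T = 20*T)
S(X) = -6*X
u(l) = -8 + 2*l (u(l) = -4 + (l + (l - 4)) = -4 + (l + (-4 + l)) = -4 + (-4 + 2*l) = -8 + 2*l)
(S(F(3)) + u(g(-4, 2)))² = (-120*3 + (-8 + 2*0))² = (-6*60 + (-8 + 0))² = (-360 - 8)² = (-368)² = 135424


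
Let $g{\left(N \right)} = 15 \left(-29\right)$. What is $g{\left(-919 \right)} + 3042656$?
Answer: $3042221$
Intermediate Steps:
$g{\left(N \right)} = -435$
$g{\left(-919 \right)} + 3042656 = -435 + 3042656 = 3042221$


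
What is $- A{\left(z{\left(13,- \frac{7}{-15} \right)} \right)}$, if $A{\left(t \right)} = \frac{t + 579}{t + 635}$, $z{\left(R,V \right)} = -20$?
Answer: $- \frac{559}{615} \approx -0.90894$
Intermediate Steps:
$A{\left(t \right)} = \frac{579 + t}{635 + t}$
$- A{\left(z{\left(13,- \frac{7}{-15} \right)} \right)} = - \frac{579 - 20}{635 - 20} = - \frac{559}{615}$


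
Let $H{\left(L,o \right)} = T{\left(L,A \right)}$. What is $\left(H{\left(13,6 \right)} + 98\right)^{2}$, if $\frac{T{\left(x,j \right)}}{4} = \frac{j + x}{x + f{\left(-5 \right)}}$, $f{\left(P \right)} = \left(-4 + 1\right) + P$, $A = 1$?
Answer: $\frac{298116}{25} \approx 11925.0$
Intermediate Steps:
$f{\left(P \right)} = -3 + P$
$T{\left(x,j \right)} = \frac{4 \left(j + x\right)}{-8 + x}$ ($T{\left(x,j \right)} = 4 \frac{j + x}{x - 8} = 4 \frac{j + x}{-8 + x} = \frac{4 \left(j + x\right)}{-8 + x}$)
$H{\left(L,o \right)} = \frac{4 \left(1 + L\right)}{-8 + L}$
$\left(H{\left(13,6 \right)} + 98\right)^{2} = \left(\frac{4 \left(1 + 13\right)}{-8 + 13} + 98\right)^{2} = \left(4 \cdot \frac{1}{5} \cdot 14 + 98\right)^{2} = \left(\frac{56}{5} + 98\right)^{2} = \left(\frac{546}{5}\right)^{2} = \frac{298116}{25}$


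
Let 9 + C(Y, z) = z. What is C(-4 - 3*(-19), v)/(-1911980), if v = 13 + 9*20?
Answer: -46/477995 ≈ -9.6235e-5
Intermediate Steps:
v = 193 (v = 13 + 180 = 193)
C(Y, z) = -9 + z
C(-4 - 3*(-19), v)/(-1911980) = (-9 + 193)/(-1911980) = 184*(-1/1911980) = -46/477995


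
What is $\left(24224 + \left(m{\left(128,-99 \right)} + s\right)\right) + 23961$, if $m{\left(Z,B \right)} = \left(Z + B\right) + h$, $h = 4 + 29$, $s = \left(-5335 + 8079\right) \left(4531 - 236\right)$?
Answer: $11833727$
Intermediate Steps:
$s = 11785480$ ($s = 2744 \cdot 4295 = 11785480$)
$h = 33$
$m{\left(Z,B \right)} = 33 + B + Z$ ($m{\left(Z,B \right)} = \left(Z + B\right) + 33 = \left(B + Z\right) + 33 = 33 + B + Z$)
$\left(24224 + \left(m{\left(128,-99 \right)} + s\right)\right) + 23961 = \left(24224 + \left(\left(33 - 99 + 128\right) + 11785480\right)\right) + 23961 = \left(24224 + \left(62 + 11785480\right)\right) + 23961 = \left(24224 + 11785542\right) + 23961 = 11809766 + 23961 = 11833727$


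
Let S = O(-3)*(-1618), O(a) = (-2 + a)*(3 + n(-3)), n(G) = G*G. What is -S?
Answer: -97080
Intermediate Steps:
n(G) = G²
O(a) = -24 + 12*a (O(a) = (-2 + a)*(3 + (-3)²) = (-2 + a)*(3 + 9) = (-2 + a)*12 = -24 + 12*a)
S = 97080 (S = (-24 + 12*(-3))*(-1618) = (-24 - 36)*(-1618) = -60*(-1618) = 97080)
-S = -1*97080 = -97080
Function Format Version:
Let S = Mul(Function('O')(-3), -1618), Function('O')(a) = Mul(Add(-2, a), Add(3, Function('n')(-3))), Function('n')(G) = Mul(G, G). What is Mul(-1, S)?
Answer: -97080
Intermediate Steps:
Function('n')(G) = Pow(G, 2)
Function('O')(a) = Add(-24, Mul(12, a)) (Function('O')(a) = Mul(Add(-2, a), Add(3, Pow(-3, 2))) = Mul(Add(-2, a), Add(3, 9)) = Mul(Add(-2, a), 12) = Add(-24, Mul(12, a)))
S = 97080 (S = Mul(Add(-24, Mul(12, -3)), -1618) = Mul(Add(-24, -36), -1618) = Mul(-60, -1618) = 97080)
Mul(-1, S) = Mul(-1, 97080) = -97080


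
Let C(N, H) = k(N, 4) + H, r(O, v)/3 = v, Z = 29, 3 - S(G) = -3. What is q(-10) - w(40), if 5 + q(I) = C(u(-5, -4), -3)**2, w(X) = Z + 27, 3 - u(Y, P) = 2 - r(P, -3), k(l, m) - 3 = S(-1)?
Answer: -25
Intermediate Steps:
S(G) = 6 (S(G) = 3 - 1*(-3) = 3 + 3 = 6)
r(O, v) = 3*v
k(l, m) = 9 (k(l, m) = 3 + 6 = 9)
u(Y, P) = -8 (u(Y, P) = 3 - (2 - 3*(-3)) = 3 - (2 - 1*(-9)) = 3 - (2 + 9) = 3 - 1*11 = 3 - 11 = -8)
C(N, H) = 9 + H
w(X) = 56 (w(X) = 29 + 27 = 56)
q(I) = 31 (q(I) = -5 + (9 - 3)**2 = -5 + 6**2 = -5 + 36 = 31)
q(-10) - w(40) = 31 - 1*56 = 31 - 56 = -25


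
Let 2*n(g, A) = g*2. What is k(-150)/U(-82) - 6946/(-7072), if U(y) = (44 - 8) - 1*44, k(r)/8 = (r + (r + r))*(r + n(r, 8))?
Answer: -477356527/3536 ≈ -1.3500e+5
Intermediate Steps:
n(g, A) = g (n(g, A) = (g*2)/2 = (2*g)/2 = g)
k(r) = 48*r² (k(r) = 8*((r + (r + r))*(r + r)) = 8*((r + 2*r)*(2*r)) = 8*((3*r)*(2*r)) = 8*(6*r²) = 48*r²)
U(y) = -8 (U(y) = 36 - 44 = -8)
k(-150)/U(-82) - 6946/(-7072) = (48*(-150)²)/(-8) - 6946/(-7072) = (48*22500)*(-⅛) - 6946*(-1/7072) = 1080000*(-⅛) + 3473/3536 = -135000 + 3473/3536 = -477356527/3536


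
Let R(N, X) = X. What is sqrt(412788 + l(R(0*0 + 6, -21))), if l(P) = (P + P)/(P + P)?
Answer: sqrt(412789) ≈ 642.49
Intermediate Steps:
l(P) = 1 (l(P) = (2*P)/((2*P)) = (2*P)*(1/(2*P)) = 1)
sqrt(412788 + l(R(0*0 + 6, -21))) = sqrt(412788 + 1) = sqrt(412789)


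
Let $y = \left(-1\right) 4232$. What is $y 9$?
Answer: $-38088$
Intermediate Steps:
$y = -4232$
$y 9 = \left(-4232\right) 9 = -38088$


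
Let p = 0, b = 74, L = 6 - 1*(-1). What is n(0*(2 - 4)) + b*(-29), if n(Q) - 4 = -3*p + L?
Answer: -2135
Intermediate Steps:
L = 7 (L = 6 + 1 = 7)
n(Q) = 11 (n(Q) = 4 + (-3*0 + 7) = 4 + (0 + 7) = 4 + 7 = 11)
n(0*(2 - 4)) + b*(-29) = 11 + 74*(-29) = 11 - 2146 = -2135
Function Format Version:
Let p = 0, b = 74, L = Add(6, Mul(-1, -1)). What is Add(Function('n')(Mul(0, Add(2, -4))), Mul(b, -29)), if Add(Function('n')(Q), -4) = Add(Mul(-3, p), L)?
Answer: -2135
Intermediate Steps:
L = 7 (L = Add(6, 1) = 7)
Function('n')(Q) = 11 (Function('n')(Q) = Add(4, Add(Mul(-3, 0), 7)) = Add(4, Add(0, 7)) = Add(4, 7) = 11)
Add(Function('n')(Mul(0, Add(2, -4))), Mul(b, -29)) = Add(11, Mul(74, -29)) = Add(11, -2146) = -2135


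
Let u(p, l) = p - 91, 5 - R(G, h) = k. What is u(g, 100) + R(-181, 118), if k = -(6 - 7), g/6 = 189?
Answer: 1047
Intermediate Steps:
g = 1134 (g = 6*189 = 1134)
k = 1 (k = -1*(-1) = 1)
R(G, h) = 4 (R(G, h) = 5 - 1*1 = 5 - 1 = 4)
u(p, l) = -91 + p
u(g, 100) + R(-181, 118) = (-91 + 1134) + 4 = 1043 + 4 = 1047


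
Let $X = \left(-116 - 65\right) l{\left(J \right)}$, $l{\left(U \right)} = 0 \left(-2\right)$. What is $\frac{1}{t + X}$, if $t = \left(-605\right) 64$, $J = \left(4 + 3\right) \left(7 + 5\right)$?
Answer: $- \frac{1}{38720} \approx -2.5826 \cdot 10^{-5}$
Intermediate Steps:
$J = 84$ ($J = 7 \cdot 12 = 84$)
$l{\left(U \right)} = 0$
$X = 0$ ($X = \left(-116 - 65\right) 0 = \left(-181\right) 0 = 0$)
$t = -38720$
$\frac{1}{t + X} = \frac{1}{-38720 + 0} = \frac{1}{-38720} = - \frac{1}{38720}$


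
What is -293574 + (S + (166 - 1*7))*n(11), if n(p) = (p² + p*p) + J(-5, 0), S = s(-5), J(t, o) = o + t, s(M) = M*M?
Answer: -249966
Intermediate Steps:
s(M) = M²
S = 25 (S = (-5)² = 25)
n(p) = -5 + 2*p² (n(p) = (p² + p*p) + (0 - 5) = (p² + p²) - 5 = 2*p² - 5 = -5 + 2*p²)
-293574 + (S + (166 - 1*7))*n(11) = -293574 + (25 + (166 - 1*7))*(-5 + 2*11²) = -293574 + (25 + (166 - 7))*(-5 + 2*121) = -293574 + (25 + 159)*(-5 + 242) = -293574 + 184*237 = -293574 + 43608 = -249966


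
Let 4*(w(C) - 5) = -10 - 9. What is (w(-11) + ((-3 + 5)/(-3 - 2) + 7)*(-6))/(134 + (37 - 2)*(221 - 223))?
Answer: -787/1280 ≈ -0.61484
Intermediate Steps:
w(C) = ¼ (w(C) = 5 + (-10 - 9)/4 = 5 + (¼)*(-19) = 5 - 19/4 = ¼)
(w(-11) + ((-3 + 5)/(-3 - 2) + 7)*(-6))/(134 + (37 - 2)*(221 - 223)) = (¼ + ((-3 + 5)/(-3 - 2) + 7)*(-6))/(134 + (37 - 2)*(221 - 223)) = (¼ + (2/(-5) + 7)*(-6))/(134 + 35*(-2)) = (¼ + (2*(-⅕) + 7)*(-6))/(134 - 70) = (¼ + (-⅖ + 7)*(-6))/64 = (¼ + (33/5)*(-6))*(1/64) = (¼ - 198/5)*(1/64) = -787/20*1/64 = -787/1280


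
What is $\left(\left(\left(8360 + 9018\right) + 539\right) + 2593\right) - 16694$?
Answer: $3816$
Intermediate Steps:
$\left(\left(\left(8360 + 9018\right) + 539\right) + 2593\right) - 16694 = \left(\left(17378 + 539\right) + 2593\right) - 16694 = \left(17917 + 2593\right) - 16694 = 20510 - 16694 = 3816$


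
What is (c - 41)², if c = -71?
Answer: 12544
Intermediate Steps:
(c - 41)² = (-71 - 41)² = (-112)² = 12544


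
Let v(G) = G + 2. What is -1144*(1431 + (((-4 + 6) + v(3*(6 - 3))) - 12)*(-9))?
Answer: -1626768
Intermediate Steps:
v(G) = 2 + G
-1144*(1431 + (((-4 + 6) + v(3*(6 - 3))) - 12)*(-9)) = -1144*(1431 + (((-4 + 6) + (2 + 3*(6 - 3))) - 12)*(-9)) = -1144*(1431 + ((2 + (2 + 3*3)) - 12)*(-9)) = -1144*(1431 + ((2 + (2 + 9)) - 12)*(-9)) = -1144*(1431 + ((2 + 11) - 12)*(-9)) = -1144*(1431 + (13 - 12)*(-9)) = -1144*(1431 + 1*(-9)) = -1144*(1431 - 9) = -1144*1422 = -1626768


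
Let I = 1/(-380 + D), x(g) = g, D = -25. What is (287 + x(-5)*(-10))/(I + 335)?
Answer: 136485/135674 ≈ 1.0060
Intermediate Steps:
I = -1/405 (I = 1/(-380 - 25) = 1/(-405) = -1/405 ≈ -0.0024691)
(287 + x(-5)*(-10))/(I + 335) = (287 - 5*(-10))/(-1/405 + 335) = (287 + 50)/(135674/405) = 337*(405/135674) = 136485/135674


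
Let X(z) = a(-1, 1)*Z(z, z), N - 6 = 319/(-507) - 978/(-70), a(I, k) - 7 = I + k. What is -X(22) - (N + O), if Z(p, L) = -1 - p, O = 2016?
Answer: -33260203/17745 ≈ -1874.3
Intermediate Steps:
a(I, k) = 7 + I + k (a(I, k) = 7 + (I + k) = 7 + I + k)
N = 343228/17745 (N = 6 + (319/(-507) - 978/(-70)) = 6 + (319*(-1/507) - 978*(-1/70)) = 6 + (-319/507 + 489/35) = 6 + 236758/17745 = 343228/17745 ≈ 19.342)
X(z) = -7 - 7*z (X(z) = (7 - 1 + 1)*(-1 - z) = 7*(-1 - z) = -7 - 7*z)
-X(22) - (N + O) = -(-7 - 7*22) - (343228/17745 + 2016) = -(-7 - 154) - 1*36117148/17745 = -1*(-161) - 36117148/17745 = 161 - 36117148/17745 = -33260203/17745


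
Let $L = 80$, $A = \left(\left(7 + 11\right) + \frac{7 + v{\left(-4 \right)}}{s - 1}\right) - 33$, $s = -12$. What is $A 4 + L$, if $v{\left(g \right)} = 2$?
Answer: $\frac{224}{13} \approx 17.231$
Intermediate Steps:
$A = - \frac{204}{13}$ ($A = \left(\left(7 + 11\right) + \frac{7 + 2}{-12 - 1}\right) - 33 = \left(18 + \frac{9}{-13}\right) - 33 = \left(18 + 9 \left(- \frac{1}{13}\right)\right) - 33 = \left(18 - \frac{9}{13}\right) - 33 = \frac{225}{13} - 33 = - \frac{204}{13} \approx -15.692$)
$A 4 + L = \left(- \frac{204}{13}\right) 4 + 80 = - \frac{816}{13} + 80 = \frac{224}{13}$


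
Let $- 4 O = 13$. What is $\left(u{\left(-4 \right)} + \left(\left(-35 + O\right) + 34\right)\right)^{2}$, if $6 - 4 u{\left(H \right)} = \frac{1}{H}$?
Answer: $\frac{1849}{256} \approx 7.2227$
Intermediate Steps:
$O = - \frac{13}{4}$ ($O = \left(- \frac{1}{4}\right) 13 = - \frac{13}{4} \approx -3.25$)
$u{\left(H \right)} = \frac{3}{2} - \frac{1}{4 H}$
$\left(u{\left(-4 \right)} + \left(\left(-35 + O\right) + 34\right)\right)^{2} = \left(\frac{-1 + 6 \left(-4\right)}{4 \left(-4\right)} + \left(\left(-35 - \frac{13}{4}\right) + 34\right)\right)^{2} = \left(\frac{1}{4} \left(- \frac{1}{4}\right) \left(-1 - 24\right) + \left(- \frac{153}{4} + 34\right)\right)^{2} = \left(\frac{1}{4} \left(- \frac{1}{4}\right) \left(-25\right) - \frac{17}{4}\right)^{2} = \left(\frac{25}{16} - \frac{17}{4}\right)^{2} = \left(- \frac{43}{16}\right)^{2} = \frac{1849}{256}$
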